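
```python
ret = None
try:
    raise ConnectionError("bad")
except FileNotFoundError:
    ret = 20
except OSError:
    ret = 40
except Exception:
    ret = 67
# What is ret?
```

Step-by-step execution trace:
1. `raise ConnectionError(...)` raises ConnectionError.
2. `except FileNotFoundError` does not match (ConnectionError is not a subclass of FileNotFoundError); skipped.
3. `except OSError` matches (ConnectionError is a subclass of OSError) → ret = 40.
4. `except Exception` is not reached.
Result: 40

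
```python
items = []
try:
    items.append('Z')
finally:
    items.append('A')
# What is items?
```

Step-by-step execution trace:
1. try: `items.append('Z')` → items = ['Z'].
2. The try body completes without raising.
3. finally always runs: `items.append('A')` → items = ['Z', 'A'].
Result: ['Z', 'A']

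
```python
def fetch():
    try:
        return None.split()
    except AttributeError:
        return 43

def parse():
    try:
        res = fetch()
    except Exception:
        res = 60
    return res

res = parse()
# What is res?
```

Step-by-step execution trace:
1. `parse()` calls `fetch()`.
2. In fetch: `None.split()` raises AttributeError; `except AttributeError` catches it → returns 43.
3. In parse: `res = fetch()` → res = 43. No exception reaches parse.
4. `except Exception` is skipped; parse returns 43.
5. res = 43.
Result: 43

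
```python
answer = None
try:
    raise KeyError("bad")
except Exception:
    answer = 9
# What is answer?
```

Step-by-step execution trace:
1. `raise KeyError(...)` raises KeyError.
2. `except Exception` matches (KeyError is a subclass of Exception) → answer = 9.
Result: 9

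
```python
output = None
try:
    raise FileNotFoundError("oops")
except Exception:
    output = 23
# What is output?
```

Step-by-step execution trace:
1. `raise FileNotFoundError(...)` raises FileNotFoundError.
2. `except Exception` matches (FileNotFoundError is a subclass of Exception) → output = 23.
Result: 23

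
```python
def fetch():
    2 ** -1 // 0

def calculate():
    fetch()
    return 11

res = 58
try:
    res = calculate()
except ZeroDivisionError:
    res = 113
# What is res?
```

Step-by-step execution trace:
1. res starts at 58.
2. try: `calculate()` calls `fetch()`.
3. `fetch()` evaluates `2 ** -1 // 0`, which raises ZeroDivisionError; it propagates through calculate (uncaught).
4. `return 11` in calculate is not reached; the assignment to res does not complete.
5. `except ZeroDivisionError` matches → res = 113.
Result: 113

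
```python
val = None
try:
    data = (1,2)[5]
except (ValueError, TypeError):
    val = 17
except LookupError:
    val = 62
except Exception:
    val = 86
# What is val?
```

Step-by-step execution trace:
1. `data = (1,2)[5]` raises IndexError.
2. `except (ValueError, TypeError)` does not match IndexError; skipped.
3. `except LookupError` matches (IndexError is a subclass of LookupError) → val = 62.
4. `except Exception` is not reached.
Result: 62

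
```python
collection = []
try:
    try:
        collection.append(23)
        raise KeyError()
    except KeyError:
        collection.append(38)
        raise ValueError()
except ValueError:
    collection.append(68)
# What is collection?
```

Step-by-step execution trace:
1. Inner try: `collection.append(23)` → collection = [23].
2. `raise KeyError()` raises KeyError.
3. Inner `except KeyError` matches → `collection.append(38)` → collection = [23, 38].
4. `raise ValueError()` raises ValueError; propagates to outer try.
5. Outer `except ValueError` matches → `collection.append(68)` → collection = [23, 38, 68].
Result: [23, 38, 68]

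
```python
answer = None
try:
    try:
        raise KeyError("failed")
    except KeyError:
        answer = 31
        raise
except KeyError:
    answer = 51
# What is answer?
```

Step-by-step execution trace:
1. Inner try: `raise KeyError("failed")` raises KeyError.
2. Inner `except KeyError` matches → answer = 31.
3. bare `raise` re-raises the same KeyError.
4. Outer `except KeyError` matches → answer = 51.
Result: 51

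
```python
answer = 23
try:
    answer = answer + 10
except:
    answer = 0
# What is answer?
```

Step-by-step execution trace:
1. answer starts at 23.
2. try: `answer = answer + 10` → answer = 33. No exception raised.
3. `except` is skipped.
Result: 33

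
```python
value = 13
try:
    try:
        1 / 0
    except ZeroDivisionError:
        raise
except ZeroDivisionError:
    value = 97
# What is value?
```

Step-by-step execution trace:
1. Inner try: `1 / 0` raises ZeroDivisionError.
2. Inner `except ZeroDivisionError` matches; bare `raise` re-raises the same ZeroDivisionError.
3. Outer `except ZeroDivisionError` matches → value = 97.
Result: 97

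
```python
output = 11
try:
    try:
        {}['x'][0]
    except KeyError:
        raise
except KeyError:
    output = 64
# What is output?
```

Step-by-step execution trace:
1. Inner try: `{}['x'][0]` raises KeyError.
2. Inner `except KeyError` matches; bare `raise` re-raises the same KeyError.
3. Outer `except KeyError` matches → output = 64.
Result: 64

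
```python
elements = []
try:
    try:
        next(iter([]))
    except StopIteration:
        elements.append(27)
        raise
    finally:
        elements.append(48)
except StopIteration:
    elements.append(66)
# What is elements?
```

Step-by-step execution trace:
1. Inner try: `next(iter([]))` raises StopIteration.
2. Inner `except StopIteration` matches → `elements.append(27)` → elements = [27].
3. bare `raise` re-raises StopIteration.
4. Inner `finally` runs during unwinding: `elements.append(48)` → elements = [27, 48].
5. Outer `except StopIteration` matches → `elements.append(66)` → elements = [27, 48, 66].
Result: [27, 48, 66]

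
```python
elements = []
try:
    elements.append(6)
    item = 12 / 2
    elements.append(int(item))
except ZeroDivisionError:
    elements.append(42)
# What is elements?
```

Step-by-step execution trace:
1. try: `elements.append(6)` → elements = [6].
2. `item = 12 / 2` → item = 6.0. No exception raised.
3. `elements.append(int(item))` → elements = [6, 6].
4. `except ZeroDivisionError` is skipped (no exception was raised).
Result: [6, 6]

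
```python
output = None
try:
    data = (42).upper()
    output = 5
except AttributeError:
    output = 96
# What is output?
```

Step-by-step execution trace:
1. `data = (42).upper()` raises AttributeError.
2. `output = 5` is not reached.
3. `except AttributeError` matches → output = 96.
Result: 96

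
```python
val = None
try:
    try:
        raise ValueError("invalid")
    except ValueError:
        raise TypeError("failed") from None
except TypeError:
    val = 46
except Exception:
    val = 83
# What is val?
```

Step-by-step execution trace:
1. Inner try raises ValueError; inner `except ValueError` catches it.
2. `raise TypeError(...) from None` raises TypeError (from None suppresses __context__, but the active exception is still TypeError).
3. Outer `except TypeError` matches → val = 46.
4. `except Exception` is not reached.
Result: 46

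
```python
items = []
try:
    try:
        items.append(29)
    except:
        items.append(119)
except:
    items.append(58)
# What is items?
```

Step-by-step execution trace:
1. Inner try: `items.append(29)` → items = [29]. No exception raised.
2. Inner `except` is skipped.
3. Inner try completes normally; outer `except` is skipped.
Result: [29]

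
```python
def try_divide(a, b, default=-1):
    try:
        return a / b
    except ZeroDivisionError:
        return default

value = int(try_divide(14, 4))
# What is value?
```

Step-by-step execution trace:
1. `try_divide(14, 4)` enters try: `return 14 / 4` → returns 3.5. No exception raised.
2. `except ZeroDivisionError` is skipped.
3. `int(3.5)` → 3 → value = 3.
Result: 3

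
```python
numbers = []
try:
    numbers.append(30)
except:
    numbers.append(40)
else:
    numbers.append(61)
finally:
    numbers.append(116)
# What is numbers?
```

Step-by-step execution trace:
1. try: `numbers.append(30)` → numbers = [30]. No exception raised.
2. `except` is skipped.
3. `else` runs: `numbers.append(61)` → numbers = [30, 61].
4. `finally` always runs: `numbers.append(116)` → numbers = [30, 61, 116].
Result: [30, 61, 116]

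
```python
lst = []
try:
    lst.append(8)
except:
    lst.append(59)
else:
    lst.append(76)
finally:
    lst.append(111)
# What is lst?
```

Step-by-step execution trace:
1. try: `lst.append(8)` → lst = [8]. No exception raised.
2. `except` is skipped.
3. `else` runs: `lst.append(76)` → lst = [8, 76].
4. `finally` always runs: `lst.append(111)` → lst = [8, 76, 111].
Result: [8, 76, 111]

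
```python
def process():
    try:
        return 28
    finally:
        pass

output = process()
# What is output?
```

Step-by-step execution trace:
1. `process()` enters try: `return 28` sets pending return value 28.
2. Before returning, `finally: pass` runs (no effect).
3. process() returns 28 → output = 28.
Result: 28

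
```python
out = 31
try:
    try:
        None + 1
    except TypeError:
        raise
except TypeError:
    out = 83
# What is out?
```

Step-by-step execution trace:
1. Inner try: `None + 1` raises TypeError.
2. Inner `except TypeError` matches; bare `raise` re-raises the same TypeError.
3. Outer `except TypeError` matches → out = 83.
Result: 83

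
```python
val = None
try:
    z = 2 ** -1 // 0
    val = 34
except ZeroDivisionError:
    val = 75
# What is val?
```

Step-by-step execution trace:
1. `z = 2 ** -1 // 0` raises ZeroDivisionError.
2. `val = 34` is not reached.
3. `except ZeroDivisionError` matches → val = 75.
Result: 75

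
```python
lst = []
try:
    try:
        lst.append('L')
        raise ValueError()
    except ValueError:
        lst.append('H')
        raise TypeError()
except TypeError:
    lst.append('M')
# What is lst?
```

Step-by-step execution trace:
1. Inner try: `lst.append('L')` → lst = ['L'].
2. `raise ValueError()` raises ValueError.
3. Inner `except ValueError` matches → `lst.append('H')` → lst = ['L', 'H'].
4. `raise TypeError()` raises TypeError; propagates to outer try.
5. Outer `except TypeError` matches → `lst.append('M')` → lst = ['L', 'H', 'M'].
Result: ['L', 'H', 'M']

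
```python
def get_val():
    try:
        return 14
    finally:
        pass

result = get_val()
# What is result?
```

Step-by-step execution trace:
1. `get_val()` enters try: `return 14` sets pending return value 14.
2. Before returning, `finally: pass` runs (no effect).
3. get_val() returns 14 → result = 14.
Result: 14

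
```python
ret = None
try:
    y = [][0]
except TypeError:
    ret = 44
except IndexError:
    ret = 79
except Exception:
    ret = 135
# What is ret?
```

Step-by-step execution trace:
1. `y = [][0]` raises IndexError.
2. `except TypeError` does not match IndexError; skipped.
3. `except IndexError` matches → ret = 79.
4. Remaining except clauses are skipped.
Result: 79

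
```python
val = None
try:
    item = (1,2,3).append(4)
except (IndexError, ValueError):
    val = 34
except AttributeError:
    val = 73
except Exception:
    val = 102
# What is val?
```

Step-by-step execution trace:
1. `item = (1,2,3).append(4)` raises AttributeError.
2. `except (IndexError, ValueError)` does not match AttributeError; skipped.
3. `except AttributeError` matches (exact type match) → val = 73.
4. `except Exception` is not reached.
Result: 73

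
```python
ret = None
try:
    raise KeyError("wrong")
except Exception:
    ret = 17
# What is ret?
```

Step-by-step execution trace:
1. `raise KeyError(...)` raises KeyError.
2. `except Exception` matches (KeyError is a subclass of Exception) → ret = 17.
Result: 17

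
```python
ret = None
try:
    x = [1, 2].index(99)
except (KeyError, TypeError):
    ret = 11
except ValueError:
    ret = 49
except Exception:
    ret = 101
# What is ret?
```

Step-by-step execution trace:
1. `x = [1, 2].index(99)` raises ValueError.
2. `except (KeyError, TypeError)` does not match ValueError; skipped.
3. `except ValueError` matches (exact type match) → ret = 49.
4. `except Exception` is not reached.
Result: 49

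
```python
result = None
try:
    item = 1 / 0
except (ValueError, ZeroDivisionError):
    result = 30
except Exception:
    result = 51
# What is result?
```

Step-by-step execution trace:
1. `item = 1 / 0` raises ZeroDivisionError.
2. `except (ValueError, ZeroDivisionError)` matches (ZeroDivisionError is in the tuple) → result = 30.
3. `except Exception` is not reached.
Result: 30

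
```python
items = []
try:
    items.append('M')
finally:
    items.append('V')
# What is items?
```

Step-by-step execution trace:
1. try: `items.append('M')` → items = ['M'].
2. The try body completes without raising.
3. finally always runs: `items.append('V')` → items = ['M', 'V'].
Result: ['M', 'V']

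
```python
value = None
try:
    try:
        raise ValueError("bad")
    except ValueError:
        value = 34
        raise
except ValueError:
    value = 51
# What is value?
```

Step-by-step execution trace:
1. Inner try: `raise ValueError("bad")` raises ValueError.
2. Inner `except ValueError` matches → value = 34.
3. bare `raise` re-raises the same ValueError.
4. Outer `except ValueError` matches → value = 51.
Result: 51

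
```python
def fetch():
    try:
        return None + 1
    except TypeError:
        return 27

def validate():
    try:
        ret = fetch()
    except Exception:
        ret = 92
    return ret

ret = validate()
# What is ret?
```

Step-by-step execution trace:
1. `validate()` calls `fetch()`.
2. In fetch: `None + 1` raises TypeError; `except TypeError` catches it → returns 27.
3. In validate: `ret = fetch()` → ret = 27. No exception reaches validate.
4. `except Exception` is skipped; validate returns 27.
5. ret = 27.
Result: 27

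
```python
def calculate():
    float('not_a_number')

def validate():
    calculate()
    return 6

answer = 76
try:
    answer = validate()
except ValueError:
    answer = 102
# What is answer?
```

Step-by-step execution trace:
1. answer starts at 76.
2. try: `validate()` calls `calculate()`.
3. `calculate()` evaluates `float('not_a_number')`, which raises ValueError; it propagates through validate (uncaught).
4. `return 6` in validate is not reached; the assignment to answer does not complete.
5. `except ValueError` matches → answer = 102.
Result: 102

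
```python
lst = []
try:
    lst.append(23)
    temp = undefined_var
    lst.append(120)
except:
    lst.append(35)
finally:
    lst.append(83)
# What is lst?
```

Step-by-step execution trace:
1. try: `lst.append(23)` → lst = [23].
2. `temp = undefined_var` raises NameError; `lst.append(120)` is not reached.
3. bare `except` matches → `lst.append(35)` → lst = [23, 35].
4. finally always runs: `lst.append(83)` → lst = [23, 35, 83].
Result: [23, 35, 83]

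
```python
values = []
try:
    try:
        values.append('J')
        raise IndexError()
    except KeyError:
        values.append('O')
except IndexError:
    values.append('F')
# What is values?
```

Step-by-step execution trace:
1. Inner try: `values.append('J')` → values = ['J'].
2. `raise IndexError()` raises IndexError.
3. Inner `except KeyError` does not match IndexError; exception propagates to outer try.
4. Outer `except IndexError` matches → `values.append('F')` → values = ['J', 'F'].
Result: ['J', 'F']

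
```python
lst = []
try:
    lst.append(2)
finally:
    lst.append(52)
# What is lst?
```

Step-by-step execution trace:
1. try: `lst.append(2)` → lst = [2].
2. The try body completes without raising.
3. finally always runs: `lst.append(52)` → lst = [2, 52].
Result: [2, 52]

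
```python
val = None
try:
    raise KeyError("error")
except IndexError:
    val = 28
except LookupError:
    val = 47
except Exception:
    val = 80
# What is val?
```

Step-by-step execution trace:
1. `raise KeyError(...)` raises KeyError.
2. `except IndexError` does not match (KeyError is not a subclass of IndexError); skipped.
3. `except LookupError` matches (KeyError is a subclass of LookupError) → val = 47.
4. `except Exception` is not reached.
Result: 47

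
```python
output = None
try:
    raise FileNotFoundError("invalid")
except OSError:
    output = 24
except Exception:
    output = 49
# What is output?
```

Step-by-step execution trace:
1. `raise FileNotFoundError(...)` raises FileNotFoundError.
2. `except OSError` matches (FileNotFoundError is a subclass of OSError) → output = 24.
3. `except Exception` is not reached.
Result: 24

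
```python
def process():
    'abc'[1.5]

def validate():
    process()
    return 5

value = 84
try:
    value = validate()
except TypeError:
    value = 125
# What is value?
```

Step-by-step execution trace:
1. value starts at 84.
2. try: `validate()` calls `process()`.
3. `process()` evaluates `'abc'[1.5]`, which raises TypeError; it propagates through validate (uncaught).
4. `return 5` in validate is not reached; the assignment to value does not complete.
5. `except TypeError` matches → value = 125.
Result: 125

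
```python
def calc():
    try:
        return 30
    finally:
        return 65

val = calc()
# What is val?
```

Step-by-step execution trace:
1. `calc()` enters try: `return 30` sets pending return value 30.
2. Before returning, `finally: return 65` runs and overrides the pending return.
3. calc() returns 65 → val = 65.
Result: 65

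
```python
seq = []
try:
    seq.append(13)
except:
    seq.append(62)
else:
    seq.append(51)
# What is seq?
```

Step-by-step execution trace:
1. try: `seq.append(13)` → seq = [13]. No exception raised.
2. `except` is skipped.
3. `else` runs (try completed without exception): `seq.append(51)` → seq = [13, 51].
Result: [13, 51]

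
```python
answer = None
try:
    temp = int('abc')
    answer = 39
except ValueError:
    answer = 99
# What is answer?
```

Step-by-step execution trace:
1. `temp = int('abc')` raises ValueError.
2. `answer = 39` is not reached.
3. `except ValueError` matches → answer = 99.
Result: 99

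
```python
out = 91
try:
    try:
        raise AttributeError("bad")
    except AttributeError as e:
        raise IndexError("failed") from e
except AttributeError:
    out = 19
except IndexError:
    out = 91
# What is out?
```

Step-by-step execution trace:
1. Inner try raises AttributeError; inner `except AttributeError as e` catches it.
2. `raise IndexError(...) from e` raises IndexError (AttributeError is attached as __cause__, but only IndexError is active).
3. Outer `except AttributeError` does not match IndexError; skipped.
4. Outer `except IndexError` matches → out = 91.
Result: 91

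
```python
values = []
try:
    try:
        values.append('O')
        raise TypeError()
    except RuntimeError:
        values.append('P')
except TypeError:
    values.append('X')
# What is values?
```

Step-by-step execution trace:
1. Inner try: `values.append('O')` → values = ['O'].
2. `raise TypeError()` raises TypeError.
3. Inner `except RuntimeError` does not match TypeError; exception propagates to outer try.
4. Outer `except TypeError` matches → `values.append('X')` → values = ['O', 'X'].
Result: ['O', 'X']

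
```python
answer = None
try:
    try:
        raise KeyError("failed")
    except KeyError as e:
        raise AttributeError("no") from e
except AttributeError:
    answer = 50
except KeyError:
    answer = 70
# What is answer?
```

Step-by-step execution trace:
1. Inner try raises KeyError; inner `except KeyError as e` catches it.
2. `raise AttributeError(...) from e` raises AttributeError (KeyError is attached as __cause__, but only AttributeError is active).
3. Outer `except AttributeError` matches → answer = 50.
4. `except KeyError` is not reached.
Result: 50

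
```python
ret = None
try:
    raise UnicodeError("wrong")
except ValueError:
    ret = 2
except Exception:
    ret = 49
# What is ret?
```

Step-by-step execution trace:
1. `raise UnicodeError(...)` raises UnicodeError.
2. `except ValueError` matches (UnicodeError is a subclass of ValueError) → ret = 2.
3. `except Exception` is not reached.
Result: 2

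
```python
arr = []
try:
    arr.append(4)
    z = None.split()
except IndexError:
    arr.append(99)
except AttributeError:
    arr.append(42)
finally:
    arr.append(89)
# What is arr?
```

Step-by-step execution trace:
1. try: `arr.append(4)` → arr = [4].
2. `z = None.split()` raises AttributeError.
3. `except IndexError` does not match AttributeError; skipped.
4. `except AttributeError` matches → `arr.append(42)` → arr = [4, 42].
5. finally always runs: `arr.append(89)` → arr = [4, 42, 89].
Result: [4, 42, 89]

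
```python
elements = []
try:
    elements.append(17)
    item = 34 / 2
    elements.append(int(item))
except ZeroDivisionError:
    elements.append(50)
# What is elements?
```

Step-by-step execution trace:
1. try: `elements.append(17)` → elements = [17].
2. `item = 34 / 2` → item = 17.0. No exception raised.
3. `elements.append(int(item))` → elements = [17, 17].
4. `except ZeroDivisionError` is skipped (no exception was raised).
Result: [17, 17]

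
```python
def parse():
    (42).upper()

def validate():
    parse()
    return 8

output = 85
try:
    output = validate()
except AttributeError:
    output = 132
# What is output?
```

Step-by-step execution trace:
1. output starts at 85.
2. try: `validate()` calls `parse()`.
3. `parse()` evaluates `(42).upper()`, which raises AttributeError; it propagates through validate (uncaught).
4. `return 8` in validate is not reached; the assignment to output does not complete.
5. `except AttributeError` matches → output = 132.
Result: 132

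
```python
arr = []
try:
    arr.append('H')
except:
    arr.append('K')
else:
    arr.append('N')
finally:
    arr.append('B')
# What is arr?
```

Step-by-step execution trace:
1. try: `arr.append('H')` → arr = ['H']. No exception raised.
2. `except` is skipped.
3. `else` runs: `arr.append('N')` → arr = ['H', 'N'].
4. `finally` always runs: `arr.append('B')` → arr = ['H', 'N', 'B'].
Result: ['H', 'N', 'B']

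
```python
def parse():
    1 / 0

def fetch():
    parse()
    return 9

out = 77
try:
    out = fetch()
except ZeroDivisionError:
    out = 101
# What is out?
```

Step-by-step execution trace:
1. out starts at 77.
2. try: `fetch()` calls `parse()`.
3. `parse()` evaluates `1 / 0`, which raises ZeroDivisionError; it propagates through fetch (uncaught).
4. `return 9` in fetch is not reached; the assignment to out does not complete.
5. `except ZeroDivisionError` matches → out = 101.
Result: 101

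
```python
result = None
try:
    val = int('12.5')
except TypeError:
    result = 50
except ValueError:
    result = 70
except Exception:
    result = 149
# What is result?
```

Step-by-step execution trace:
1. `val = int('12.5')` raises ValueError.
2. `except TypeError` does not match ValueError; skipped.
3. `except ValueError` matches → result = 70.
4. Remaining except clauses are skipped.
Result: 70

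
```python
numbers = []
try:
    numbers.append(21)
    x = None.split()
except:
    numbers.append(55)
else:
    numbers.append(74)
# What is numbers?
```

Step-by-step execution trace:
1. try: `numbers.append(21)` → numbers = [21].
2. `x = None.split()` raises AttributeError.
3. bare `except` matches → `numbers.append(55)` → numbers = [21, 55].
4. `else` is skipped (an exception was raised).
Result: [21, 55]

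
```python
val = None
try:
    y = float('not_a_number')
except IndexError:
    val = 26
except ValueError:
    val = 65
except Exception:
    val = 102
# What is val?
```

Step-by-step execution trace:
1. `y = float('not_a_number')` raises ValueError.
2. `except IndexError` does not match ValueError; skipped.
3. `except ValueError` matches → val = 65.
4. Remaining except clauses are skipped.
Result: 65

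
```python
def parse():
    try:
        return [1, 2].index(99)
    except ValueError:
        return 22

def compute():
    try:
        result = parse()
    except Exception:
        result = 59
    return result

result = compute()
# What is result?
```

Step-by-step execution trace:
1. `compute()` calls `parse()`.
2. In parse: `[1, 2].index(99)` raises ValueError; `except ValueError` catches it → returns 22.
3. In compute: `result = parse()` → result = 22. No exception reaches compute.
4. `except Exception` is skipped; compute returns 22.
5. result = 22.
Result: 22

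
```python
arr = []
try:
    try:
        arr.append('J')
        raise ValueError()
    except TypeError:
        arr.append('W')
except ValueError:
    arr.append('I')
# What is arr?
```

Step-by-step execution trace:
1. Inner try: `arr.append('J')` → arr = ['J'].
2. `raise ValueError()` raises ValueError.
3. Inner `except TypeError` does not match ValueError; exception propagates to outer try.
4. Outer `except ValueError` matches → `arr.append('I')` → arr = ['J', 'I'].
Result: ['J', 'I']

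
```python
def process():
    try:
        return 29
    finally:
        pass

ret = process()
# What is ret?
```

Step-by-step execution trace:
1. `process()` enters try: `return 29` sets pending return value 29.
2. Before returning, `finally: pass` runs (no effect).
3. process() returns 29 → ret = 29.
Result: 29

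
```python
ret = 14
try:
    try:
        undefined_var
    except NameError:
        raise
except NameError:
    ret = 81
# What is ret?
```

Step-by-step execution trace:
1. Inner try: `undefined_var` raises NameError.
2. Inner `except NameError` matches; bare `raise` re-raises the same NameError.
3. Outer `except NameError` matches → ret = 81.
Result: 81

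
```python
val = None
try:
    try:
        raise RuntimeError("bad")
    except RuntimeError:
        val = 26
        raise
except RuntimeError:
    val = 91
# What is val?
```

Step-by-step execution trace:
1. Inner try: `raise RuntimeError("bad")` raises RuntimeError.
2. Inner `except RuntimeError` matches → val = 26.
3. bare `raise` re-raises the same RuntimeError.
4. Outer `except RuntimeError` matches → val = 91.
Result: 91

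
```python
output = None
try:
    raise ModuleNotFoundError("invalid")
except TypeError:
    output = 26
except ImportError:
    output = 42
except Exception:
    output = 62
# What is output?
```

Step-by-step execution trace:
1. `raise ModuleNotFoundError(...)` raises ModuleNotFoundError.
2. `except TypeError` does not match (ModuleNotFoundError is not a subclass of TypeError); skipped.
3. `except ImportError` matches (ModuleNotFoundError is a subclass of ImportError) → output = 42.
4. `except Exception` is not reached.
Result: 42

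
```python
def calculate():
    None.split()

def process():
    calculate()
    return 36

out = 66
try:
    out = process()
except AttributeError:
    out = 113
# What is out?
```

Step-by-step execution trace:
1. out starts at 66.
2. try: `process()` calls `calculate()`.
3. `calculate()` evaluates `None.split()`, which raises AttributeError; it propagates through process (uncaught).
4. `return 36` in process is not reached; the assignment to out does not complete.
5. `except AttributeError` matches → out = 113.
Result: 113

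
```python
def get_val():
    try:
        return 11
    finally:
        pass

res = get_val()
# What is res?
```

Step-by-step execution trace:
1. `get_val()` enters try: `return 11` sets pending return value 11.
2. Before returning, `finally: pass` runs (no effect).
3. get_val() returns 11 → res = 11.
Result: 11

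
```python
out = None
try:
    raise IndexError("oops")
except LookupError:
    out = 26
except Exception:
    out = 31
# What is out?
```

Step-by-step execution trace:
1. `raise IndexError(...)` raises IndexError.
2. `except LookupError` matches (IndexError is a subclass of LookupError) → out = 26.
3. `except Exception` is not reached.
Result: 26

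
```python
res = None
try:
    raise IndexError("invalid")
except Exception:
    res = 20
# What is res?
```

Step-by-step execution trace:
1. `raise IndexError(...)` raises IndexError.
2. `except Exception` matches (IndexError is a subclass of Exception) → res = 20.
Result: 20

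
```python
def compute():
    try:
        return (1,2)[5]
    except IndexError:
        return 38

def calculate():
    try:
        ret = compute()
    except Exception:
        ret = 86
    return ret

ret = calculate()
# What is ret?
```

Step-by-step execution trace:
1. `calculate()` calls `compute()`.
2. In compute: `(1,2)[5]` raises IndexError; `except IndexError` catches it → returns 38.
3. In calculate: `ret = compute()` → ret = 38. No exception reaches calculate.
4. `except Exception` is skipped; calculate returns 38.
5. ret = 38.
Result: 38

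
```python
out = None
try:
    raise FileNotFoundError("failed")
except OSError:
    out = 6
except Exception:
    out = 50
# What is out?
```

Step-by-step execution trace:
1. `raise FileNotFoundError(...)` raises FileNotFoundError.
2. `except OSError` matches (FileNotFoundError is a subclass of OSError) → out = 6.
3. `except Exception` is not reached.
Result: 6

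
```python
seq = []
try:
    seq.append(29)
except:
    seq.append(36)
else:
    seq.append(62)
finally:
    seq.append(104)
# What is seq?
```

Step-by-step execution trace:
1. try: `seq.append(29)` → seq = [29]. No exception raised.
2. `except` is skipped.
3. `else` runs: `seq.append(62)` → seq = [29, 62].
4. `finally` always runs: `seq.append(104)` → seq = [29, 62, 104].
Result: [29, 62, 104]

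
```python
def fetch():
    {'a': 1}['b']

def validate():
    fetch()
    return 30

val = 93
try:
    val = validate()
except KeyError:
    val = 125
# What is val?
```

Step-by-step execution trace:
1. val starts at 93.
2. try: `validate()` calls `fetch()`.
3. `fetch()` evaluates `{'a': 1}['b']`, which raises KeyError; it propagates through validate (uncaught).
4. `return 30` in validate is not reached; the assignment to val does not complete.
5. `except KeyError` matches → val = 125.
Result: 125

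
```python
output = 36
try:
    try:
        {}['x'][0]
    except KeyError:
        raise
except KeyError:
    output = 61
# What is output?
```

Step-by-step execution trace:
1. Inner try: `{}['x'][0]` raises KeyError.
2. Inner `except KeyError` matches; bare `raise` re-raises the same KeyError.
3. Outer `except KeyError` matches → output = 61.
Result: 61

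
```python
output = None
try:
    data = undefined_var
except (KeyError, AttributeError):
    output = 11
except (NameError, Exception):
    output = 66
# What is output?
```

Step-by-step execution trace:
1. `data = undefined_var` raises NameError.
2. `except (KeyError, AttributeError)` does not match NameError; skipped.
3. `except (NameError, Exception)` matches (NameError is in the tuple) → output = 66.
Result: 66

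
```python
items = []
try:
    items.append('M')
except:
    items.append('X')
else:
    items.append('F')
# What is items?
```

Step-by-step execution trace:
1. try: `items.append('M')` → items = ['M']. No exception raised.
2. `except` is skipped.
3. `else` runs (try completed without exception): `items.append('F')` → items = ['M', 'F'].
Result: ['M', 'F']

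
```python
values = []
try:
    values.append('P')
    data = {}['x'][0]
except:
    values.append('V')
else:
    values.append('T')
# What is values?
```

Step-by-step execution trace:
1. try: `values.append('P')` → values = ['P'].
2. `data = {}['x'][0]` raises KeyError.
3. bare `except` matches → `values.append('V')` → values = ['P', 'V'].
4. `else` is skipped (an exception was raised).
Result: ['P', 'V']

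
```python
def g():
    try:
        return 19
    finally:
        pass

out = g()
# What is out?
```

Step-by-step execution trace:
1. `g()` enters try: `return 19` sets pending return value 19.
2. Before returning, `finally: pass` runs (no effect).
3. g() returns 19 → out = 19.
Result: 19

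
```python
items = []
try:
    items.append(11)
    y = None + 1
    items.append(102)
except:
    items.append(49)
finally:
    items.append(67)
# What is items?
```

Step-by-step execution trace:
1. try: `items.append(11)` → items = [11].
2. `y = None + 1` raises TypeError; `items.append(102)` is not reached.
3. bare `except` matches → `items.append(49)` → items = [11, 49].
4. finally always runs: `items.append(67)` → items = [11, 49, 67].
Result: [11, 49, 67]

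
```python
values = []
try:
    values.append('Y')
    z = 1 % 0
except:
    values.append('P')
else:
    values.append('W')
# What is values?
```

Step-by-step execution trace:
1. try: `values.append('Y')` → values = ['Y'].
2. `z = 1 % 0` raises ZeroDivisionError.
3. bare `except` matches → `values.append('P')` → values = ['Y', 'P'].
4. `else` is skipped (an exception was raised).
Result: ['Y', 'P']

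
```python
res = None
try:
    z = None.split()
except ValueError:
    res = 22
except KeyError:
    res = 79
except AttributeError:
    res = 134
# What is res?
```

Step-by-step execution trace:
1. `z = None.split()` raises AttributeError.
2. `except ValueError` does not match AttributeError; skipped.
3. `except KeyError` does not match AttributeError; skipped.
4. `except AttributeError` matches → res = 134.
Result: 134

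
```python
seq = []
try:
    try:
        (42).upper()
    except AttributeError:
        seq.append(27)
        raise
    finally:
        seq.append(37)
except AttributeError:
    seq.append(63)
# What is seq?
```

Step-by-step execution trace:
1. Inner try: `(42).upper()` raises AttributeError.
2. Inner `except AttributeError` matches → `seq.append(27)` → seq = [27].
3. bare `raise` re-raises AttributeError.
4. Inner `finally` runs during unwinding: `seq.append(37)` → seq = [27, 37].
5. Outer `except AttributeError` matches → `seq.append(63)` → seq = [27, 37, 63].
Result: [27, 37, 63]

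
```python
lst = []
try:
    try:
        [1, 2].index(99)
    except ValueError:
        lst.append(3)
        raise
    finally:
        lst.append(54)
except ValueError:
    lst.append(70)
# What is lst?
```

Step-by-step execution trace:
1. Inner try: `[1, 2].index(99)` raises ValueError.
2. Inner `except ValueError` matches → `lst.append(3)` → lst = [3].
3. bare `raise` re-raises ValueError.
4. Inner `finally` runs during unwinding: `lst.append(54)` → lst = [3, 54].
5. Outer `except ValueError` matches → `lst.append(70)` → lst = [3, 54, 70].
Result: [3, 54, 70]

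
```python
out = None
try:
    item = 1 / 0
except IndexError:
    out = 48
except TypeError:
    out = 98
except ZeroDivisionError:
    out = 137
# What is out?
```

Step-by-step execution trace:
1. `item = 1 / 0` raises ZeroDivisionError.
2. `except IndexError` does not match ZeroDivisionError; skipped.
3. `except TypeError` does not match ZeroDivisionError; skipped.
4. `except ZeroDivisionError` matches → out = 137.
Result: 137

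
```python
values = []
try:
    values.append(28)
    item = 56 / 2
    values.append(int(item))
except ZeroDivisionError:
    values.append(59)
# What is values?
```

Step-by-step execution trace:
1. try: `values.append(28)` → values = [28].
2. `item = 56 / 2` → item = 28.0. No exception raised.
3. `values.append(int(item))` → values = [28, 28].
4. `except ZeroDivisionError` is skipped (no exception was raised).
Result: [28, 28]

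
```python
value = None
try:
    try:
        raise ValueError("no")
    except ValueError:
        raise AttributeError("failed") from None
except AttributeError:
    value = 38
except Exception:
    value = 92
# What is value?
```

Step-by-step execution trace:
1. Inner try raises ValueError; inner `except ValueError` catches it.
2. `raise AttributeError(...) from None` raises AttributeError (from None suppresses __context__, but the active exception is still AttributeError).
3. Outer `except AttributeError` matches → value = 38.
4. `except Exception` is not reached.
Result: 38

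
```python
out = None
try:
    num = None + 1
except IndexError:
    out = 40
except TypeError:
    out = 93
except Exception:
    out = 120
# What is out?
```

Step-by-step execution trace:
1. `num = None + 1` raises TypeError.
2. `except IndexError` does not match TypeError; skipped.
3. `except TypeError` matches → out = 93.
4. Remaining except clauses are skipped.
Result: 93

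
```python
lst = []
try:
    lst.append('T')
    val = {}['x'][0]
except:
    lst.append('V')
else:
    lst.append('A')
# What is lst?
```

Step-by-step execution trace:
1. try: `lst.append('T')` → lst = ['T'].
2. `val = {}['x'][0]` raises KeyError.
3. bare `except` matches → `lst.append('V')` → lst = ['T', 'V'].
4. `else` is skipped (an exception was raised).
Result: ['T', 'V']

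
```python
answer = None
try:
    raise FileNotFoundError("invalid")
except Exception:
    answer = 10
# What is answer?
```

Step-by-step execution trace:
1. `raise FileNotFoundError(...)` raises FileNotFoundError.
2. `except Exception` matches (FileNotFoundError is a subclass of Exception) → answer = 10.
Result: 10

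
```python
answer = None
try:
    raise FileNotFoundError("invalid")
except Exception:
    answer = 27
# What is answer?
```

Step-by-step execution trace:
1. `raise FileNotFoundError(...)` raises FileNotFoundError.
2. `except Exception` matches (FileNotFoundError is a subclass of Exception) → answer = 27.
Result: 27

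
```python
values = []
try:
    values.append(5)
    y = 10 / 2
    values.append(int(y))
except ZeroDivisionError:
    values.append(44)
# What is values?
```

Step-by-step execution trace:
1. try: `values.append(5)` → values = [5].
2. `y = 10 / 2` → y = 5.0. No exception raised.
3. `values.append(int(y))` → values = [5, 5].
4. `except ZeroDivisionError` is skipped (no exception was raised).
Result: [5, 5]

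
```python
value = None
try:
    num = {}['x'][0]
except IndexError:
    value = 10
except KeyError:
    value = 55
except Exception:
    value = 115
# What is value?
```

Step-by-step execution trace:
1. `num = {}['x'][0]` raises KeyError.
2. `except IndexError` does not match KeyError; skipped.
3. `except KeyError` matches → value = 55.
4. Remaining except clauses are skipped.
Result: 55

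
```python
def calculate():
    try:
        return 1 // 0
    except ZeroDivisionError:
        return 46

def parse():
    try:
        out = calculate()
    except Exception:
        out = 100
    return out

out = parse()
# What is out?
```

Step-by-step execution trace:
1. `parse()` calls `calculate()`.
2. In calculate: `1 // 0` raises ZeroDivisionError; `except ZeroDivisionError` catches it → returns 46.
3. In parse: `out = calculate()` → out = 46. No exception reaches parse.
4. `except Exception` is skipped; parse returns 46.
5. out = 46.
Result: 46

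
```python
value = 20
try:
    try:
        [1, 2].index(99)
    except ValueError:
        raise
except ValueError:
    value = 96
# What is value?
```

Step-by-step execution trace:
1. Inner try: `[1, 2].index(99)` raises ValueError.
2. Inner `except ValueError` matches; bare `raise` re-raises the same ValueError.
3. Outer `except ValueError` matches → value = 96.
Result: 96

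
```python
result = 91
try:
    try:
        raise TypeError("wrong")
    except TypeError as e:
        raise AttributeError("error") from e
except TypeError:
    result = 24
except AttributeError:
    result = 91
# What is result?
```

Step-by-step execution trace:
1. Inner try raises TypeError; inner `except TypeError as e` catches it.
2. `raise AttributeError(...) from e` raises AttributeError (TypeError is attached as __cause__, but only AttributeError is active).
3. Outer `except TypeError` does not match AttributeError; skipped.
4. Outer `except AttributeError` matches → result = 91.
Result: 91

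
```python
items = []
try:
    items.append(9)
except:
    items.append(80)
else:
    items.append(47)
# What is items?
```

Step-by-step execution trace:
1. try: `items.append(9)` → items = [9]. No exception raised.
2. `except` is skipped.
3. `else` runs (try completed without exception): `items.append(47)` → items = [9, 47].
Result: [9, 47]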